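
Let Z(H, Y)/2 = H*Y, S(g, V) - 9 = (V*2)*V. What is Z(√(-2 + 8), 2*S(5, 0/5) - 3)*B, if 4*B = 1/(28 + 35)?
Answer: 5*√6/42 ≈ 0.29161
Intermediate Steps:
S(g, V) = 9 + 2*V² (S(g, V) = 9 + (V*2)*V = 9 + (2*V)*V = 9 + 2*V²)
B = 1/252 (B = 1/(4*(28 + 35)) = (¼)/63 = (¼)*(1/63) = 1/252 ≈ 0.0039683)
Z(H, Y) = 2*H*Y (Z(H, Y) = 2*(H*Y) = 2*H*Y)
Z(√(-2 + 8), 2*S(5, 0/5) - 3)*B = (2*√(-2 + 8)*(2*(9 + 2*(0/5)²) - 3))*(1/252) = (2*√6*(2*(9 + 2*(0*(⅕))²) - 3))*(1/252) = (2*√6*(2*(9 + 2*0²) - 3))*(1/252) = (2*√6*(2*(9 + 2*0) - 3))*(1/252) = (2*√6*(2*(9 + 0) - 3))*(1/252) = (2*√6*(2*9 - 3))*(1/252) = (2*√6*(18 - 3))*(1/252) = (2*√6*15)*(1/252) = (30*√6)*(1/252) = 5*√6/42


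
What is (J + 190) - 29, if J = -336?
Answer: -175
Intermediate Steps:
(J + 190) - 29 = (-336 + 190) - 29 = -146 - 29 = -175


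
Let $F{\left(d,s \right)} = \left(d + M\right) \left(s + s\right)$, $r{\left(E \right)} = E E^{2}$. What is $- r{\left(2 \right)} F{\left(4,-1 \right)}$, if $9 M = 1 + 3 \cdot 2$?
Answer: $\frac{688}{9} \approx 76.444$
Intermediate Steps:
$r{\left(E \right)} = E^{3}$
$M = \frac{7}{9}$ ($M = \frac{1 + 3 \cdot 2}{9} = \frac{1 + 6}{9} = \frac{1}{9} \cdot 7 = \frac{7}{9} \approx 0.77778$)
$F{\left(d,s \right)} = 2 s \left(\frac{7}{9} + d\right)$ ($F{\left(d,s \right)} = \left(d + \frac{7}{9}\right) \left(s + s\right) = \left(\frac{7}{9} + d\right) 2 s = 2 s \left(\frac{7}{9} + d\right)$)
$- r{\left(2 \right)} F{\left(4,-1 \right)} = - 2^{3} \cdot \frac{2}{9} \left(-1\right) \left(7 + 9 \cdot 4\right) = \left(-1\right) 8 \cdot \frac{2}{9} \left(-1\right) \left(7 + 36\right) = - 8 \cdot \frac{2}{9} \left(-1\right) 43 = \left(-8\right) \left(- \frac{86}{9}\right) = \frac{688}{9}$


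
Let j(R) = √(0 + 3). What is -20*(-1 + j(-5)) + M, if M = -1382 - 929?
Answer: -2291 - 20*√3 ≈ -2325.6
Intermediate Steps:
M = -2311
j(R) = √3
-20*(-1 + j(-5)) + M = -20*(-1 + √3) - 2311 = (20 - 20*√3) - 2311 = -2291 - 20*√3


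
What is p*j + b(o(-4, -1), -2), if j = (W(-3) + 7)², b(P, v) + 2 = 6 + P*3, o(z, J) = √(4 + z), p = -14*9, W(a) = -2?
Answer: -3146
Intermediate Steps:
p = -126
b(P, v) = 4 + 3*P (b(P, v) = -2 + (6 + P*3) = -2 + (6 + 3*P) = 4 + 3*P)
j = 25 (j = (-2 + 7)² = 5² = 25)
p*j + b(o(-4, -1), -2) = -126*25 + (4 + 3*√(4 - 4)) = -3150 + (4 + 3*√0) = -3150 + (4 + 3*0) = -3150 + (4 + 0) = -3150 + 4 = -3146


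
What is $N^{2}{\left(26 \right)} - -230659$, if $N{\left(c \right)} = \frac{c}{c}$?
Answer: $230660$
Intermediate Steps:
$N{\left(c \right)} = 1$
$N^{2}{\left(26 \right)} - -230659 = 1^{2} - -230659 = 1 + \left(-16517 + 247176\right) = 1 + 230659 = 230660$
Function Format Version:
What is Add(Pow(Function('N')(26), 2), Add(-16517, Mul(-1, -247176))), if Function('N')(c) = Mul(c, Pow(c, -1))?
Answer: 230660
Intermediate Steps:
Function('N')(c) = 1
Add(Pow(Function('N')(26), 2), Add(-16517, Mul(-1, -247176))) = Add(Pow(1, 2), Add(-16517, Mul(-1, -247176))) = Add(1, Add(-16517, 247176)) = Add(1, 230659) = 230660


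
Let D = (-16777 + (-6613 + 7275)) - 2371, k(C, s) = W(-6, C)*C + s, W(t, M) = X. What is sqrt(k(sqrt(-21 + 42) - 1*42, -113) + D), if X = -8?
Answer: sqrt(-18263 - 8*sqrt(21)) ≈ 135.28*I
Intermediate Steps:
W(t, M) = -8
k(C, s) = s - 8*C (k(C, s) = -8*C + s = s - 8*C)
D = -18486 (D = (-16777 + 662) - 2371 = -16115 - 2371 = -18486)
sqrt(k(sqrt(-21 + 42) - 1*42, -113) + D) = sqrt((-113 - 8*(sqrt(-21 + 42) - 1*42)) - 18486) = sqrt((-113 - 8*(sqrt(21) - 42)) - 18486) = sqrt((-113 - 8*(-42 + sqrt(21))) - 18486) = sqrt((-113 + (336 - 8*sqrt(21))) - 18486) = sqrt((223 - 8*sqrt(21)) - 18486) = sqrt(-18263 - 8*sqrt(21))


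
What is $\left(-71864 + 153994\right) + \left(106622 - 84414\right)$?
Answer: $104338$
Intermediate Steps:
$\left(-71864 + 153994\right) + \left(106622 - 84414\right) = 82130 + \left(106622 - 84414\right) = 82130 + 22208 = 104338$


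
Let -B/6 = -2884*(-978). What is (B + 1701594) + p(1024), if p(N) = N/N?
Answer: -15221717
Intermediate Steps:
p(N) = 1
B = -16923312 (B = -(-17304)*(-978) = -6*2820552 = -16923312)
(B + 1701594) + p(1024) = (-16923312 + 1701594) + 1 = -15221718 + 1 = -15221717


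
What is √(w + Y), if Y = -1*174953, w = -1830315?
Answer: 2*I*√501317 ≈ 1416.1*I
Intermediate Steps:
Y = -174953
√(w + Y) = √(-1830315 - 174953) = √(-2005268) = 2*I*√501317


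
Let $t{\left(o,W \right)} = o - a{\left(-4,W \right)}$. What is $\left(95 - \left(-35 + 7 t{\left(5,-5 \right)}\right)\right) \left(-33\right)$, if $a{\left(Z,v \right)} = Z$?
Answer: $-2211$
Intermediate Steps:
$t{\left(o,W \right)} = 4 + o$ ($t{\left(o,W \right)} = o - -4 = o + 4 = 4 + o$)
$\left(95 - \left(-35 + 7 t{\left(5,-5 \right)}\right)\right) \left(-33\right) = \left(95 + \left(\left(-12 + 47\right) - 7 \left(4 + 5\right)\right)\right) \left(-33\right) = \left(95 + \left(35 - 63\right)\right) \left(-33\right) = \left(95 - 28\right) \left(-33\right) = 67 \left(-33\right) = -2211$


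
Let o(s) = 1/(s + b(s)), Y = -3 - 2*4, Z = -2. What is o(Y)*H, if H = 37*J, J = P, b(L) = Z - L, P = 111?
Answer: -4107/2 ≈ -2053.5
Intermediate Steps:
b(L) = -2 - L
Y = -11 (Y = -3 - 8 = -11)
J = 111
o(s) = -½ (o(s) = 1/(s + (-2 - s)) = 1/(-2) = -½)
H = 4107 (H = 37*111 = 4107)
o(Y)*H = -½*4107 = -4107/2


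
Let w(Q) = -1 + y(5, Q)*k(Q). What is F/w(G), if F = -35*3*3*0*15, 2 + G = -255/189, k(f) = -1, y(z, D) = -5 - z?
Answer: 0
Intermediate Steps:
G = -211/63 (G = -2 - 255/189 = -2 - 255*1/189 = -2 - 85/63 = -211/63 ≈ -3.3492)
F = 0 (F = -315*0*15 = -35*0*15 = 0*15 = 0)
w(Q) = 9 (w(Q) = -1 + (-5 - 1*5)*(-1) = -1 + (-5 - 5)*(-1) = -1 - 10*(-1) = -1 + 10 = 9)
F/w(G) = 0/9 = 0*(⅑) = 0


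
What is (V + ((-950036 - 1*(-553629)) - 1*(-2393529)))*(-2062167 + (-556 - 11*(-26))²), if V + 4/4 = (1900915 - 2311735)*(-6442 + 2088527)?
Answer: 1701539744533039593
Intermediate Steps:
V = -855362159701 (V = -1 + (1900915 - 2311735)*(-6442 + 2088527) = -1 - 410820*2082085 = -1 - 855362159700 = -855362159701)
(V + ((-950036 - 1*(-553629)) - 1*(-2393529)))*(-2062167 + (-556 - 11*(-26))²) = (-855362159701 + ((-950036 - 1*(-553629)) - 1*(-2393529)))*(-2062167 + (-556 - 11*(-26))²) = (-855362159701 + ((-950036 + 553629) + 2393529))*(-2062167 + (-556 + 286)²) = (-855362159701 + (-396407 + 2393529))*(-2062167 + (-270)²) = (-855362159701 + 1997122)*(-2062167 + 72900) = -855360162579*(-1989267) = 1701539744533039593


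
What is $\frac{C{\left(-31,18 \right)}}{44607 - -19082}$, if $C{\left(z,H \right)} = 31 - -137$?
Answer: $\frac{168}{63689} \approx 0.0026378$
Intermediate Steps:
$C{\left(z,H \right)} = 168$ ($C{\left(z,H \right)} = 31 + 137 = 168$)
$\frac{C{\left(-31,18 \right)}}{44607 - -19082} = \frac{168}{44607 - -19082} = \frac{168}{44607 + 19082} = \frac{168}{63689}$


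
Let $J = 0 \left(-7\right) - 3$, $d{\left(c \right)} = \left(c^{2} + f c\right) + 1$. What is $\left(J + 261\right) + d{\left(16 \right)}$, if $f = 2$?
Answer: $547$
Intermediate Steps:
$d{\left(c \right)} = 1 + c^{2} + 2 c$ ($d{\left(c \right)} = \left(c^{2} + 2 c\right) + 1 = 1 + c^{2} + 2 c$)
$J = -3$ ($J = 0 - 3 = -3$)
$\left(J + 261\right) + d{\left(16 \right)} = \left(-3 + 261\right) + \left(1 + 16^{2} + 2 \cdot 16\right) = 258 + \left(1 + 256 + 32\right) = 258 + 289 = 547$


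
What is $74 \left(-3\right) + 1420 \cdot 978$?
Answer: $1388538$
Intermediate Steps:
$74 \left(-3\right) + 1420 \cdot 978 = -222 + 1388760 = 1388538$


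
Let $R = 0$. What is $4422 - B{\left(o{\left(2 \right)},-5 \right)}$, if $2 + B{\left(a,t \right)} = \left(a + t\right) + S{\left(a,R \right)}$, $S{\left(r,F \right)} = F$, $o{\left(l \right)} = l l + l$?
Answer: $4423$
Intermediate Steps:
$o{\left(l \right)} = l + l^{2}$ ($o{\left(l \right)} = l^{2} + l = l + l^{2}$)
$B{\left(a,t \right)} = -2 + a + t$ ($B{\left(a,t \right)} = -2 + \left(\left(a + t\right) + 0\right) = -2 + \left(a + t\right) = -2 + a + t$)
$4422 - B{\left(o{\left(2 \right)},-5 \right)} = 4422 - \left(-2 + 2 \left(1 + 2\right) - 5\right) = 4422 - \left(-2 + 2 \cdot 3 - 5\right) = 4422 - \left(-2 + 6 - 5\right) = 4422 - -1 = 4422 + 1 = 4423$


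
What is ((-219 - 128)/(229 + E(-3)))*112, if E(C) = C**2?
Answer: -2776/17 ≈ -163.29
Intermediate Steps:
((-219 - 128)/(229 + E(-3)))*112 = ((-219 - 128)/(229 + (-3)**2))*112 = -347/(229 + 9)*112 = -347/238*112 = -2776/17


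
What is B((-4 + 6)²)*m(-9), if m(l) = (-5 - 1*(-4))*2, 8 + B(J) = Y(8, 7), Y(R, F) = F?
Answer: 2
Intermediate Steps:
B(J) = -1 (B(J) = -8 + 7 = -1)
m(l) = -2 (m(l) = (-5 + 4)*2 = -1*2 = -2)
B((-4 + 6)²)*m(-9) = -1*(-2) = 2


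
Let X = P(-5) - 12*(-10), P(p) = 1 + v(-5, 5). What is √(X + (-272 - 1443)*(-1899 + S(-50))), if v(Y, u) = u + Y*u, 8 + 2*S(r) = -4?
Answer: 2*√816794 ≈ 1807.5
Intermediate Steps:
S(r) = -6 (S(r) = -4 + (½)*(-4) = -4 - 2 = -6)
P(p) = -19 (P(p) = 1 + 5*(1 - 5) = 1 + 5*(-4) = 1 - 20 = -19)
X = 101 (X = -19 - 12*(-10) = -19 + 120 = 101)
√(X + (-272 - 1443)*(-1899 + S(-50))) = √(101 + (-272 - 1443)*(-1899 - 6)) = √(101 - 1715*(-1905)) = √(101 + 3267075) = √3267176 = 2*√816794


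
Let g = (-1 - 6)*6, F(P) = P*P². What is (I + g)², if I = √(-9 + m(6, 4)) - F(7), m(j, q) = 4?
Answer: (385 - I*√5)² ≈ 1.4822e+5 - 1722.0*I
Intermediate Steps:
F(P) = P³
g = -42 (g = -7*6 = -42)
I = -343 + I*√5 (I = √(-9 + 4) - 1*7³ = √(-5) - 1*343 = I*√5 - 343 = -343 + I*√5 ≈ -343.0 + 2.2361*I)
(I + g)² = ((-343 + I*√5) - 42)² = (-385 + I*√5)²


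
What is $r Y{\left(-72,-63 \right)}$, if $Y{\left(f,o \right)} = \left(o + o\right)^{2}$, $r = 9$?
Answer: $142884$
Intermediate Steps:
$Y{\left(f,o \right)} = 4 o^{2}$ ($Y{\left(f,o \right)} = \left(2 o\right)^{2} = 4 o^{2}$)
$r Y{\left(-72,-63 \right)} = 9 \cdot 4 \left(-63\right)^{2} = 9 \cdot 4 \cdot 3969 = 9 \cdot 15876 = 142884$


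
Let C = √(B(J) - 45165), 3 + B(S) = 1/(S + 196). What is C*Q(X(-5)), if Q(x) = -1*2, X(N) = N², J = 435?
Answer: -2*I*√17984135417/631 ≈ -425.06*I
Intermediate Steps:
B(S) = -3 + 1/(196 + S) (B(S) = -3 + 1/(S + 196) = -3 + 1/(196 + S))
C = I*√17984135417/631 (C = √((-587 - 3*435)/(196 + 435) - 45165) = √((-587 - 1305)/631 - 45165) = √((1/631)*(-1892) - 45165) = √(-1892/631 - 45165) = √(-28501007/631) = I*√17984135417/631 ≈ 212.53*I)
Q(x) = -2
C*Q(X(-5)) = (I*√17984135417/631)*(-2) = -2*I*√17984135417/631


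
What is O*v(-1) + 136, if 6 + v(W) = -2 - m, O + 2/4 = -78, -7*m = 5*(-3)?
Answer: 13051/14 ≈ 932.21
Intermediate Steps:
m = 15/7 (m = -5*(-3)/7 = -⅐*(-15) = 15/7 ≈ 2.1429)
O = -157/2 (O = -½ - 78 = -157/2 ≈ -78.500)
v(W) = -71/7 (v(W) = -6 + (-2 - 1*15/7) = -6 + (-2 - 15/7) = -6 - 29/7 = -71/7)
O*v(-1) + 136 = -157/2*(-71/7) + 136 = 11147/14 + 136 = 13051/14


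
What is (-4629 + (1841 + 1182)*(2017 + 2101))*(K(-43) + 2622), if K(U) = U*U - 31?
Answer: 55251737400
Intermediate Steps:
K(U) = -31 + U**2 (K(U) = U**2 - 31 = -31 + U**2)
(-4629 + (1841 + 1182)*(2017 + 2101))*(K(-43) + 2622) = (-4629 + (1841 + 1182)*(2017 + 2101))*((-31 + (-43)**2) + 2622) = (-4629 + 3023*4118)*((-31 + 1849) + 2622) = (-4629 + 12448714)*(1818 + 2622) = 12444085*4440 = 55251737400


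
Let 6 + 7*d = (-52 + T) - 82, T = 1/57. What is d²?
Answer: 63664441/159201 ≈ 399.90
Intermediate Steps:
T = 1/57 ≈ 0.017544
d = -7979/399 (d = -6/7 + ((-52 + 1/57) - 82)/7 = -6/7 + (-2963/57 - 82)/7 = -6/7 + (⅐)*(-7637/57) = -6/7 - 1091/57 = -7979/399 ≈ -19.997)
d² = (-7979/399)² = 63664441/159201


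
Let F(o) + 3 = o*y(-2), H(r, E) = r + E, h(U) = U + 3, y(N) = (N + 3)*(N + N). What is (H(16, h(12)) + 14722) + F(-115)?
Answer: 15210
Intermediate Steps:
y(N) = 2*N*(3 + N) (y(N) = (3 + N)*(2*N) = 2*N*(3 + N))
h(U) = 3 + U
H(r, E) = E + r
F(o) = -3 - 4*o (F(o) = -3 + o*(2*(-2)*(3 - 2)) = -3 + o*(2*(-2)*1) = -3 + o*(-4) = -3 - 4*o)
(H(16, h(12)) + 14722) + F(-115) = (((3 + 12) + 16) + 14722) + (-3 - 4*(-115)) = ((15 + 16) + 14722) + (-3 + 460) = (31 + 14722) + 457 = 14753 + 457 = 15210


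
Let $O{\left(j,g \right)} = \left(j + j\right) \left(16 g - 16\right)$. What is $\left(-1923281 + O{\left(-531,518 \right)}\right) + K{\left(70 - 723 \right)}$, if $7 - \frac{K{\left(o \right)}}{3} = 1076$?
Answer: $-10711352$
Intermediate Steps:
$K{\left(o \right)} = -3207$ ($K{\left(o \right)} = 21 - 3228 = -3207$)
$O{\left(j,g \right)} = 2 j \left(-16 + 16 g\right)$
$\left(-1923281 + O{\left(-531,518 \right)}\right) + K{\left(70 - 723 \right)} = \left(-1923281 + 32 \left(-531\right) \left(-1 + 518\right)\right) - 3207 = \left(-1923281 + 32 \left(-531\right) 517\right) - 3207 = \left(-1923281 - 8784864\right) - 3207 = -10708145 - 3207 = -10711352$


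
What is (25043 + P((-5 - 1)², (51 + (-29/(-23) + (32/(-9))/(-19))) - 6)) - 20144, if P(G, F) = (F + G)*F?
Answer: 135017405851/15468489 ≈ 8728.5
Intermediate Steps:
P(G, F) = F*(F + G)
(25043 + P((-5 - 1)², (51 + (-29/(-23) + (32/(-9))/(-19))) - 6)) - 20144 = (25043 + ((51 + (-29/(-23) + (32/(-9))/(-19))) - 6)*(((51 + (-29/(-23) + (32/(-9))/(-19))) - 6) + (-5 - 1)²)) - 20144 = (25043 + ((51 + (-29*(-1/23) + (32*(-⅑))*(-1/19))) - 6)*(((51 + (-29*(-1/23) + (32*(-⅑))*(-1/19))) - 6) + (-6)²)) - 20144 = (25043 + ((51 + (29/23 - 32/9*(-1/19))) - 6)*(((51 + (29/23 - 32/9*(-1/19))) - 6) + 36)) - 20144 = (25043 + ((51 + (29/23 + 32/171)) - 6)*(((51 + (29/23 + 32/171)) - 6) + 36)) - 20144 = (25043 + ((51 + 5695/3933) - 6)*(((51 + 5695/3933) - 6) + 36)) - 20144 = (25043 + (206278/3933 - 6)*((206278/3933 - 6) + 36)) - 20144 = (25043 + 182680*(182680/3933 + 36)/3933) - 20144 = (25043 + (182680/3933)*(324268/3933)) - 20144 = (25043 + 59237278240/15468489) - 20144 = 446614648267/15468489 - 20144 = 135017405851/15468489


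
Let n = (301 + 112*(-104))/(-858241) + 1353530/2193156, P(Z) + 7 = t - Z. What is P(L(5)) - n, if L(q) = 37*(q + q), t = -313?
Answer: -649971727856551/941128199298 ≈ -690.63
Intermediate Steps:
L(q) = 74*q (L(q) = 37*(2*q) = 74*q)
P(Z) = -320 - Z (P(Z) = -7 + (-313 - Z) = -320 - Z)
n = 593270340931/941128199298 (n = (301 - 11648)*(-1/858241) + 1353530*(1/2193156) = -11347*(-1/858241) + 676765/1096578 = 11347/858241 + 676765/1096578 = 593270340931/941128199298 ≈ 0.63038)
P(L(5)) - n = (-320 - 74*5) - 1*593270340931/941128199298 = (-320 - 1*370) - 593270340931/941128199298 = (-320 - 370) - 593270340931/941128199298 = -690 - 593270340931/941128199298 = -649971727856551/941128199298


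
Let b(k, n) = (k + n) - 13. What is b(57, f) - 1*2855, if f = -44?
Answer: -2855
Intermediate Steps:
b(k, n) = -13 + k + n
b(57, f) - 1*2855 = (-13 + 57 - 44) - 1*2855 = 0 - 2855 = -2855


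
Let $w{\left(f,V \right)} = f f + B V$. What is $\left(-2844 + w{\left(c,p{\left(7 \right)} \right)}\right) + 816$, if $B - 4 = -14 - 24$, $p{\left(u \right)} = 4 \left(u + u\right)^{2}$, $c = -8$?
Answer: $-28620$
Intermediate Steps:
$p{\left(u \right)} = 16 u^{2}$ ($p{\left(u \right)} = 4 \left(2 u\right)^{2} = 4 \cdot 4 u^{2} = 16 u^{2}$)
$B = -34$ ($B = 4 - 38 = -34$)
$w{\left(f,V \right)} = f^{2} - 34 V$ ($w{\left(f,V \right)} = f f - 34 V = f^{2} - 34 V$)
$\left(-2844 + w{\left(c,p{\left(7 \right)} \right)}\right) + 816 = \left(-2844 + \left(\left(-8\right)^{2} - 34 \cdot 16 \cdot 7^{2}\right)\right) + 816 = \left(-2844 + \left(64 - 34 \cdot 16 \cdot 49\right)\right) + 816 = \left(-2844 + \left(64 - 26656\right)\right) + 816 = \left(-2844 - 26592\right) + 816 = -29436 + 816 = -28620$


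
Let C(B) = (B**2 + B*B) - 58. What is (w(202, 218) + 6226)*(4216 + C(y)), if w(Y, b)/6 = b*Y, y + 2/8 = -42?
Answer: 8360038325/4 ≈ 2.0900e+9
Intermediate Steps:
y = -169/4 (y = -1/4 - 42 = -169/4 ≈ -42.250)
C(B) = -58 + 2*B**2 (C(B) = (B**2 + B**2) - 58 = 2*B**2 - 58 = -58 + 2*B**2)
w(Y, b) = 6*Y*b (w(Y, b) = 6*(b*Y) = 6*(Y*b) = 6*Y*b)
(w(202, 218) + 6226)*(4216 + C(y)) = (6*202*218 + 6226)*(4216 + (-58 + 2*(-169/4)**2)) = (264216 + 6226)*(4216 + (-58 + 2*(28561/16))) = 270442*(4216 + (-58 + 28561/8)) = 270442*(4216 + 28097/8) = 270442*(61825/8) = 8360038325/4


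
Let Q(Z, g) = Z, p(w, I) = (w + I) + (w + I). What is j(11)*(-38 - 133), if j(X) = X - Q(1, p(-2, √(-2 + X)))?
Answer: -1710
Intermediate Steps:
p(w, I) = 2*I + 2*w (p(w, I) = (I + w) + (I + w) = 2*I + 2*w)
j(X) = -1 + X (j(X) = X - 1*1 = X - 1 = -1 + X)
j(11)*(-38 - 133) = (-1 + 11)*(-38 - 133) = 10*(-171) = -1710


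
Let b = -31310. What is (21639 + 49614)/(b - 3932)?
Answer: -71253/35242 ≈ -2.0218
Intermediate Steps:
(21639 + 49614)/(b - 3932) = (21639 + 49614)/(-31310 - 3932) = 71253/(-35242) = 71253*(-1/35242) = -71253/35242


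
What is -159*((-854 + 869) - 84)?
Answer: 10971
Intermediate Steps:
-159*((-854 + 869) - 84) = -159*(15 - 84) = -159*(-69) = 10971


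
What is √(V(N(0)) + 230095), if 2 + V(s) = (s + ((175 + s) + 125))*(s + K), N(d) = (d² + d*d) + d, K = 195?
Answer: √288593 ≈ 537.21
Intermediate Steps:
N(d) = d + 2*d² (N(d) = (d² + d²) + d = 2*d² + d = d + 2*d²)
V(s) = -2 + (195 + s)*(300 + 2*s) (V(s) = -2 + (s + ((175 + s) + 125))*(s + 195) = -2 + (s + (300 + s))*(195 + s) = -2 + (300 + 2*s)*(195 + s) = -2 + (195 + s)*(300 + 2*s))
√(V(N(0)) + 230095) = √((58498 + 2*(0*(1 + 2*0))² + 690*(0*(1 + 2*0))) + 230095) = √((58498 + 2*(0*(1 + 0))² + 690*(0*(1 + 0))) + 230095) = √((58498 + 2*(0*1)² + 690*(0*1)) + 230095) = √((58498 + 2*0² + 690*0) + 230095) = √((58498 + 2*0 + 0) + 230095) = √((58498 + 0 + 0) + 230095) = √(58498 + 230095) = √288593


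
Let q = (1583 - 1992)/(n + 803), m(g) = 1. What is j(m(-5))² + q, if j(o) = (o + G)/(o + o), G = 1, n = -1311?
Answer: 917/508 ≈ 1.8051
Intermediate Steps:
j(o) = (1 + o)/(2*o) (j(o) = (o + 1)/(o + o) = (1 + o)/((2*o)) = (1 + o)*(1/(2*o)) = (1 + o)/(2*o))
q = 409/508 (q = (1583 - 1992)/(-1311 + 803) = -409/(-508) = -409*(-1/508) = 409/508 ≈ 0.80512)
j(m(-5))² + q = ((½)*(1 + 1)/1)² + 409/508 = ((½)*1*2)² + 409/508 = 1² + 409/508 = 1 + 409/508 = 917/508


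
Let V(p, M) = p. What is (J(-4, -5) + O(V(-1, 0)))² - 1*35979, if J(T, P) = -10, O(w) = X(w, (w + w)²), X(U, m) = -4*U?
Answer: -35943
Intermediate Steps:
O(w) = -4*w
(J(-4, -5) + O(V(-1, 0)))² - 1*35979 = (-10 - 4*(-1))² - 1*35979 = (-10 + 4)² - 35979 = (-6)² - 35979 = 36 - 35979 = -35943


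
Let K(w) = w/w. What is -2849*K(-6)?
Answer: -2849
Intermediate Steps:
K(w) = 1
-2849*K(-6) = -2849*1 = -2849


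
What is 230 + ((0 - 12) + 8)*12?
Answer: 182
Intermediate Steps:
230 + ((0 - 12) + 8)*12 = 230 + (-12 + 8)*12 = 230 - 4*12 = 230 - 48 = 182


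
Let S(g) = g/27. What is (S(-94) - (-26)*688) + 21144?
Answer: 1053770/27 ≈ 39029.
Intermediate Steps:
S(g) = g/27 (S(g) = g*(1/27) = g/27)
(S(-94) - (-26)*688) + 21144 = ((1/27)*(-94) - (-26)*688) + 21144 = (-94/27 - 1*(-17888)) + 21144 = (-94/27 + 17888) + 21144 = 482882/27 + 21144 = 1053770/27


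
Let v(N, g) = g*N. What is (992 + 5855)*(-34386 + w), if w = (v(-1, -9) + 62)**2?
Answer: -200925215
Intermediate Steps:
v(N, g) = N*g
w = 5041 (w = (-1*(-9) + 62)**2 = (9 + 62)**2 = 71**2 = 5041)
(992 + 5855)*(-34386 + w) = (992 + 5855)*(-34386 + 5041) = 6847*(-29345) = -200925215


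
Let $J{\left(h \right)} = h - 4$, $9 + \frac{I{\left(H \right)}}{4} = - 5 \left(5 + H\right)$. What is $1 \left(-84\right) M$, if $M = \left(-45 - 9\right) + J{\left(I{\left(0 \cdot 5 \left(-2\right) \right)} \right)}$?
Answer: $16296$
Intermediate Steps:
$I{\left(H \right)} = -136 - 20 H$ ($I{\left(H \right)} = -36 + 4 \left(- 5 \left(5 + H\right)\right) = -36 + 4 \left(-25 - 5 H\right) = -36 - \left(100 + 20 H\right) = -136 - 20 H$)
$J{\left(h \right)} = -4 + h$
$M = -194$ ($M = \left(-45 - 9\right) - \left(140 + 20 \cdot 0 \cdot 5 \left(-2\right)\right) = -54 - \left(140 + 20 \cdot 0 \left(-2\right)\right) = -54 - 140 = -194$)
$1 \left(-84\right) M = 1 \left(-84\right) \left(-194\right) = \left(-84\right) \left(-194\right) = 16296$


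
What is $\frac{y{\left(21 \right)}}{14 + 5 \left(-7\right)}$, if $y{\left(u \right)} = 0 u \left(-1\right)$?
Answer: $0$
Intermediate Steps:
$y{\left(u \right)} = 0$ ($y{\left(u \right)} = 0 \left(-1\right) = 0$)
$\frac{y{\left(21 \right)}}{14 + 5 \left(-7\right)} = \frac{0}{14 + 5 \left(-7\right)} = \frac{0}{14 - 35} = \frac{0}{-21} = 0 \left(- \frac{1}{21}\right) = 0$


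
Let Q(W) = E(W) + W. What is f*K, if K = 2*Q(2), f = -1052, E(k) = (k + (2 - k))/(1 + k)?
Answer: -16832/3 ≈ -5610.7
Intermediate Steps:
E(k) = 2/(1 + k)
Q(W) = W + 2/(1 + W) (Q(W) = 2/(1 + W) + W = W + 2/(1 + W))
K = 16/3 (K = 2*((2 + 2*(1 + 2))/(1 + 2)) = 2*((2 + 2*3)/3) = 2*((2 + 6)/3) = 2*((1/3)*8) = 2*(8/3) = 16/3 ≈ 5.3333)
f*K = -1052*16/3 = -16832/3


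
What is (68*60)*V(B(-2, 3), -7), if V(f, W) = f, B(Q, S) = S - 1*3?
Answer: 0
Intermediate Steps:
B(Q, S) = -3 + S (B(Q, S) = S - 3 = -3 + S)
(68*60)*V(B(-2, 3), -7) = (68*60)*(-3 + 3) = 4080*0 = 0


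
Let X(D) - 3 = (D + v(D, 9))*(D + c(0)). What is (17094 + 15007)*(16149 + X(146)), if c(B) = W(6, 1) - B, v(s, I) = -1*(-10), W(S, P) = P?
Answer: 1254635484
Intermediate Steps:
v(s, I) = 10
c(B) = 1 - B
X(D) = 3 + (1 + D)*(10 + D) (X(D) = 3 + (D + 10)*(D + (1 - 1*0)) = 3 + (10 + D)*(D + (1 + 0)) = 3 + (10 + D)*(D + 1) = 3 + (10 + D)*(1 + D) = 3 + (1 + D)*(10 + D))
(17094 + 15007)*(16149 + X(146)) = (17094 + 15007)*(16149 + (13 + 146**2 + 11*146)) = 32101*(16149 + (13 + 21316 + 1606)) = 32101*(16149 + 22935) = 32101*39084 = 1254635484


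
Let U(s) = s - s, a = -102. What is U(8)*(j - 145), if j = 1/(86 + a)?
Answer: 0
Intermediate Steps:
U(s) = 0
j = -1/16 (j = 1/(86 - 102) = 1/(-16) = -1/16 ≈ -0.062500)
U(8)*(j - 145) = 0*(-1/16 - 145) = 0*(-2321/16) = 0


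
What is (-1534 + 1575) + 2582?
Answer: 2623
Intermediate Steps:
(-1534 + 1575) + 2582 = 41 + 2582 = 2623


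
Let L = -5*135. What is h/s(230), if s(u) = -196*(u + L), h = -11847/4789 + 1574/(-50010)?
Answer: -150001589/5222251491450 ≈ -2.8724e-5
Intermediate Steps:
L = -675
h = -300003178/119748945 (h = -11847*1/4789 + 1574*(-1/50010) = -11847/4789 - 787/25005 = -300003178/119748945 ≈ -2.5053)
s(u) = 132300 - 196*u (s(u) = -196*(u - 675) = -196*(-675 + u) = 132300 - 196*u)
h/s(230) = -300003178/(119748945*(132300 - 196*230)) = -300003178/(119748945*(132300 - 45080)) = -300003178/119748945/87220 = -300003178/119748945*1/87220 = -150001589/5222251491450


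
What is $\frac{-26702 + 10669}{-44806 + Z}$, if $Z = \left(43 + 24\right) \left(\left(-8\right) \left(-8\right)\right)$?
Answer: $\frac{16033}{40518} \approx 0.3957$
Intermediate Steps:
$Z = 4288$ ($Z = 67 \cdot 64 = 4288$)
$\frac{-26702 + 10669}{-44806 + Z} = \frac{-26702 + 10669}{-44806 + 4288} = - \frac{16033}{-40518} = \left(-16033\right) \left(- \frac{1}{40518}\right) = \frac{16033}{40518}$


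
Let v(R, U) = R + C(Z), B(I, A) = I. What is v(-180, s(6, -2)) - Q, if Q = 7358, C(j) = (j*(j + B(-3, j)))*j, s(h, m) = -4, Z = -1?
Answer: -7542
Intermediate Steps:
C(j) = j²*(-3 + j) (C(j) = (j*(j - 3))*j = (j*(-3 + j))*j = j²*(-3 + j))
v(R, U) = -4 + R (v(R, U) = R + (-1)²*(-3 - 1) = R + 1*(-4) = R - 4 = -4 + R)
v(-180, s(6, -2)) - Q = (-4 - 180) - 1*7358 = -184 - 7358 = -7542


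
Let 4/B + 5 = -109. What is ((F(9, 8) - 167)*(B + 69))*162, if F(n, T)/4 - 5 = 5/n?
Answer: -30732558/19 ≈ -1.6175e+6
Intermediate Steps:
F(n, T) = 20 + 20/n (F(n, T) = 20 + 4*(5/n) = 20 + 20/n)
B = -2/57 (B = 4/(-5 - 109) = 4/(-114) = 4*(-1/114) = -2/57 ≈ -0.035088)
((F(9, 8) - 167)*(B + 69))*162 = (((20 + 20/9) - 167)*(-2/57 + 69))*162 = (((20 + 20*(1/9)) - 167)*(3931/57))*162 = (((20 + 20/9) - 167)*(3931/57))*162 = ((200/9 - 167)*(3931/57))*162 = -1303/9*3931/57*162 = -5122093/513*162 = -30732558/19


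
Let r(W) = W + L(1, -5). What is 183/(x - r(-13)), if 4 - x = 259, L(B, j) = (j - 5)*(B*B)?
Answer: -183/232 ≈ -0.78879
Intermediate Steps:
L(B, j) = B**2*(-5 + j) (L(B, j) = (-5 + j)*B**2 = B**2*(-5 + j))
r(W) = -10 + W (r(W) = W + 1**2*(-5 - 5) = W + 1*(-10) = W - 10 = -10 + W)
x = -255 (x = 4 - 1*259 = 4 - 259 = -255)
183/(x - r(-13)) = 183/(-255 - (-10 - 13)) = 183/(-255 - 1*(-23)) = 183/(-255 + 23) = 183/(-232) = 183*(-1/232) = -183/232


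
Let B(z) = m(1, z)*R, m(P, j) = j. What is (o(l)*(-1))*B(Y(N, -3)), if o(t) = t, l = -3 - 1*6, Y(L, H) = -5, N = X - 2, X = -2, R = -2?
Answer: 90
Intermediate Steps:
N = -4 (N = -2 - 2 = -4)
l = -9 (l = -3 - 6 = -9)
B(z) = -2*z (B(z) = z*(-2) = -2*z)
(o(l)*(-1))*B(Y(N, -3)) = (-9*(-1))*(-2*(-5)) = 9*10 = 90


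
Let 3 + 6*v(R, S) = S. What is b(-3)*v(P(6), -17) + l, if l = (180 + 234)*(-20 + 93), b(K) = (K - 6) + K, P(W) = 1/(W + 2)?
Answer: 30262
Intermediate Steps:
P(W) = 1/(2 + W)
v(R, S) = -½ + S/6
b(K) = -6 + 2*K (b(K) = (-6 + K) + K = -6 + 2*K)
l = 30222 (l = 414*73 = 30222)
b(-3)*v(P(6), -17) + l = (-6 + 2*(-3))*(-½ + (⅙)*(-17)) + 30222 = (-6 - 6)*(-½ - 17/6) + 30222 = -12*(-10/3) + 30222 = 40 + 30222 = 30262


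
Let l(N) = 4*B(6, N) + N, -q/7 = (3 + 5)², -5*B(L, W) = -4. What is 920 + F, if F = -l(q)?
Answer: 6824/5 ≈ 1364.8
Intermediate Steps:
B(L, W) = ⅘ (B(L, W) = -⅕*(-4) = ⅘)
q = -448 (q = -7*(3 + 5)² = -7*8² = -7*64 = -448)
l(N) = 16/5 + N (l(N) = 4*(⅘) + N = 16/5 + N)
F = 2224/5 (F = -(16/5 - 448) = -1*(-2224/5) = 2224/5 ≈ 444.80)
920 + F = 920 + 2224/5 = 6824/5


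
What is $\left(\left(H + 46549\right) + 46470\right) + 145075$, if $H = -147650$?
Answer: $90444$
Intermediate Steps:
$\left(\left(H + 46549\right) + 46470\right) + 145075 = \left(\left(-147650 + 46549\right) + 46470\right) + 145075 = \left(-101101 + 46470\right) + 145075 = -54631 + 145075 = 90444$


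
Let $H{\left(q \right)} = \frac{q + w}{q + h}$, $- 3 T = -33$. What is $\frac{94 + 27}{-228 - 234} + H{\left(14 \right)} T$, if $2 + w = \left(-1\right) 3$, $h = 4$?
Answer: $\frac{110}{21} \approx 5.2381$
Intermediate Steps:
$T = 11$ ($T = \left(- \frac{1}{3}\right) \left(-33\right) = 11$)
$w = -5$ ($w = -2 - 3 = -5$)
$H{\left(q \right)} = \frac{-5 + q}{4 + q}$ ($H{\left(q \right)} = \frac{q - 5}{q + 4} = \frac{-5 + q}{4 + q}$)
$\frac{94 + 27}{-228 - 234} + H{\left(14 \right)} T = \frac{94 + 27}{-228 - 234} + \frac{-5 + 14}{4 + 14} \cdot 11 = \frac{121}{-462} + \frac{1}{18} \cdot 9 \cdot 11 = 121 \left(- \frac{1}{462}\right) + \frac{1}{18} \cdot 9 \cdot 11 = - \frac{11}{42} + \frac{1}{2} \cdot 11 = - \frac{11}{42} + \frac{11}{2} = \frac{110}{21}$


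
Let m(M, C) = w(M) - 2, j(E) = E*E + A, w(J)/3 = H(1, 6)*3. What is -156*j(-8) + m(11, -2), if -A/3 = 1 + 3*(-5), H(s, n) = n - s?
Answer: -16493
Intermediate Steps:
w(J) = 45 (w(J) = 3*((6 - 1*1)*3) = 3*((6 - 1)*3) = 3*(5*3) = 3*15 = 45)
A = 42 (A = -3*(1 + 3*(-5)) = -3*(1 - 15) = -3*(-14) = 42)
j(E) = 42 + E² (j(E) = E*E + 42 = E² + 42 = 42 + E²)
m(M, C) = 43 (m(M, C) = 45 - 2 = 43)
-156*j(-8) + m(11, -2) = -156*(42 + (-8)²) + 43 = -156*(42 + 64) + 43 = -156*106 + 43 = -16536 + 43 = -16493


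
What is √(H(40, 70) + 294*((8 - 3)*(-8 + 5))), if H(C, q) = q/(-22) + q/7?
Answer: I*√532785/11 ≈ 66.356*I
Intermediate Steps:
H(C, q) = 15*q/154 (H(C, q) = q*(-1/22) + q*(⅐) = -q/22 + q/7 = 15*q/154)
√(H(40, 70) + 294*((8 - 3)*(-8 + 5))) = √((15/154)*70 + 294*((8 - 3)*(-8 + 5))) = √(75/11 + 294*(5*(-3))) = √(75/11 + 294*(-15)) = √(75/11 - 4410) = √(-48435/11) = I*√532785/11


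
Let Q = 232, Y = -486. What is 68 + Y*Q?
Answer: -112684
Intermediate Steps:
68 + Y*Q = 68 - 486*232 = 68 - 112752 = -112684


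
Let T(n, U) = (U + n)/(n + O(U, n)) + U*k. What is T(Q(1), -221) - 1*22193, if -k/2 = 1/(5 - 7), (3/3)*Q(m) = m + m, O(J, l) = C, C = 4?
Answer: -44901/2 ≈ -22451.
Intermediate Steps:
O(J, l) = 4
Q(m) = 2*m (Q(m) = m + m = 2*m)
k = 1 (k = -2/(5 - 7) = -2/(-2) = -2*(-1/2) = 1)
T(n, U) = U + (U + n)/(4 + n) (T(n, U) = (U + n)/(n + 4) + U*1 = (U + n)/(4 + n) + U = U + (U + n)/(4 + n))
T(Q(1), -221) - 1*22193 = (2*1 + 5*(-221) - 442)/(4 + 2*1) - 1*22193 = (2 - 1105 - 221*2)/(4 + 2) - 22193 = (2 - 1105 - 442)/6 - 22193 = (1/6)*(-1545) - 22193 = -515/2 - 22193 = -44901/2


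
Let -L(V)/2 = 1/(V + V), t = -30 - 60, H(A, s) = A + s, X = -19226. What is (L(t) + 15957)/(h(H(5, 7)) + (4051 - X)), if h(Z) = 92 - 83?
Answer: 1436131/2095740 ≈ 0.68526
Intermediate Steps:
h(Z) = 9
t = -90
L(V) = -1/V (L(V) = -2/(V + V) = -2*1/(2*V) = -1/V)
(L(t) + 15957)/(h(H(5, 7)) + (4051 - X)) = (-1/(-90) + 15957)/(9 + (4051 - 1*(-19226))) = (-1*(-1/90) + 15957)/(9 + (4051 + 19226)) = (1/90 + 15957)/(9 + 23277) = (1436131/90)/23286 = (1436131/90)*(1/23286) = 1436131/2095740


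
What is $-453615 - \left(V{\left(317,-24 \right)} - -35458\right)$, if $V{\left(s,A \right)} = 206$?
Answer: $-489279$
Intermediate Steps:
$-453615 - \left(V{\left(317,-24 \right)} - -35458\right) = -453615 - \left(206 - -35458\right) = -453615 - \left(206 + 35458\right) = -453615 - 35664 = -489279$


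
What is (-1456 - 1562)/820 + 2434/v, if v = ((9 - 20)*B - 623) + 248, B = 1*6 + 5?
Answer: -436601/50840 ≈ -8.5877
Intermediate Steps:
B = 11 (B = 6 + 5 = 11)
v = -496 (v = ((9 - 20)*11 - 623) + 248 = (-11*11 - 623) + 248 = (-121 - 623) + 248 = -744 + 248 = -496)
(-1456 - 1562)/820 + 2434/v = (-1456 - 1562)/820 + 2434/(-496) = -3018*1/820 + 2434*(-1/496) = -1509/410 - 1217/248 = -436601/50840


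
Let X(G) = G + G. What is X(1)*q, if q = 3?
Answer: 6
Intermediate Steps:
X(G) = 2*G
X(1)*q = (2*1)*3 = 2*3 = 6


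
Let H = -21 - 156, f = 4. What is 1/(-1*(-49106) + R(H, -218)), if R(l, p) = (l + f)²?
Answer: 1/79035 ≈ 1.2653e-5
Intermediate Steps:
H = -177
R(l, p) = (4 + l)² (R(l, p) = (l + 4)² = (4 + l)²)
1/(-1*(-49106) + R(H, -218)) = 1/(-1*(-49106) + (4 - 177)²) = 1/(49106 + (-173)²) = 1/(49106 + 29929) = 1/79035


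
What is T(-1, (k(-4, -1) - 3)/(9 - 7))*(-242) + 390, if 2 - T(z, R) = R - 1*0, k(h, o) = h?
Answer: -941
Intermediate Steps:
T(z, R) = 2 - R (T(z, R) = 2 - (R - 1*0) = 2 - (R + 0) = 2 - R)
T(-1, (k(-4, -1) - 3)/(9 - 7))*(-242) + 390 = (2 - (-4 - 3)/(9 - 7))*(-242) + 390 = (2 - (-7)/2)*(-242) + 390 = (2 - 1*(-7/2))*(-242) + 390 = (2 + 7/2)*(-242) + 390 = (11/2)*(-242) + 390 = -1331 + 390 = -941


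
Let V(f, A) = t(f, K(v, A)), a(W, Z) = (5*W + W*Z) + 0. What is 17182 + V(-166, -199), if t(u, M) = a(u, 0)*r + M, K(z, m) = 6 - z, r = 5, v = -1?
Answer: 13039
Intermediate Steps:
a(W, Z) = 5*W + W*Z
t(u, M) = M + 25*u (t(u, M) = (u*(5 + 0))*5 + M = (u*5)*5 + M = (5*u)*5 + M = 25*u + M = M + 25*u)
V(f, A) = 7 + 25*f (V(f, A) = (6 - 1*(-1)) + 25*f = (6 + 1) + 25*f = 7 + 25*f)
17182 + V(-166, -199) = 17182 + (7 + 25*(-166)) = 17182 + (7 - 4150) = 17182 - 4143 = 13039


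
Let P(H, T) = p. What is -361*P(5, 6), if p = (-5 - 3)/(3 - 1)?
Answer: 1444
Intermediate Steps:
p = -4 (p = -8/2 = -8*½ = -4)
P(H, T) = -4
-361*P(5, 6) = -361*(-4) = 1444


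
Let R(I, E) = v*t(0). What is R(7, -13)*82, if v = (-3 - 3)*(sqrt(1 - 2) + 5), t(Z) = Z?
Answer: 0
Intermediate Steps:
v = -30 - 6*I (v = -6*(sqrt(-1) + 5) = -6*(I + 5) = -6*(5 + I) = -30 - 6*I ≈ -30.0 - 6.0*I)
R(I, E) = 0 (R(I, E) = (-30 - 6*I)*0 = 0)
R(7, -13)*82 = 0*82 = 0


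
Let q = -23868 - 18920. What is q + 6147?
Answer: -36641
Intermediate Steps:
q = -42788
q + 6147 = -42788 + 6147 = -36641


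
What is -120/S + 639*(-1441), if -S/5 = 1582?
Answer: -728351997/791 ≈ -9.2080e+5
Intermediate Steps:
S = -7910 (S = -5*1582 = -7910)
-120/S + 639*(-1441) = -120/(-7910) + 639*(-1441) = -120*(-1/7910) - 920799 = 12/791 - 920799 = -728351997/791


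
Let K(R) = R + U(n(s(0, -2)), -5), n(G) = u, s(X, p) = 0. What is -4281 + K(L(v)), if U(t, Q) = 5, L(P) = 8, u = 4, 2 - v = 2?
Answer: -4268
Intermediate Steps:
v = 0 (v = 2 - 1*2 = 2 - 2 = 0)
n(G) = 4
K(R) = 5 + R (K(R) = R + 5 = 5 + R)
-4281 + K(L(v)) = -4281 + (5 + 8) = -4281 + 13 = -4268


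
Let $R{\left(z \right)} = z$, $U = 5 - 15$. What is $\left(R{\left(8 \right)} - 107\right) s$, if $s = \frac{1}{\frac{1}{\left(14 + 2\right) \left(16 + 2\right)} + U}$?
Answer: $\frac{28512}{2879} \approx 9.9034$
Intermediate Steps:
$U = -10$
$s = - \frac{288}{2879}$ ($s = \frac{1}{\frac{1}{\left(14 + 2\right) \left(16 + 2\right)} - 10} = \frac{1}{\frac{1}{16 \cdot 18} - 10} = \frac{1}{\frac{1}{288} - 10} = \frac{1}{- \frac{2879}{288}} = - \frac{288}{2879} \approx -0.10003$)
$\left(R{\left(8 \right)} - 107\right) s = \left(8 - 107\right) \left(- \frac{288}{2879}\right) = \left(-99\right) \left(- \frac{288}{2879}\right) = \frac{28512}{2879}$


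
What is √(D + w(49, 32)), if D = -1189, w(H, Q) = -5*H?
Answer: I*√1434 ≈ 37.868*I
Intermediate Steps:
√(D + w(49, 32)) = √(-1189 - 5*49) = √(-1189 - 245) = √(-1434) = I*√1434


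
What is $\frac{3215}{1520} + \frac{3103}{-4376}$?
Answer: $\frac{233807}{166288} \approx 1.406$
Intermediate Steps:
$\frac{3215}{1520} + \frac{3103}{-4376} = 3215 \cdot \frac{1}{1520} + 3103 \left(- \frac{1}{4376}\right) = \frac{643}{304} - \frac{3103}{4376} = \frac{233807}{166288}$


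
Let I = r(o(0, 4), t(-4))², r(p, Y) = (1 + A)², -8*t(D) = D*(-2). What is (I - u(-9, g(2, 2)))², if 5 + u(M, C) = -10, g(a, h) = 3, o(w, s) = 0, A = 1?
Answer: 961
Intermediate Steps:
t(D) = D/4 (t(D) = -D*(-2)/8 = -(-1)*D/4 = D/4)
r(p, Y) = 4 (r(p, Y) = (1 + 1)² = 2² = 4)
u(M, C) = -15 (u(M, C) = -5 - 10 = -15)
I = 16 (I = 4² = 16)
(I - u(-9, g(2, 2)))² = (16 - 1*(-15))² = (16 + 15)² = 31² = 961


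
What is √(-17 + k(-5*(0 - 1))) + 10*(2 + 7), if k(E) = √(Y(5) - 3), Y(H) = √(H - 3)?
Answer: 90 + √(-17 + √(-3 + √2)) ≈ 90.153 + 4.1259*I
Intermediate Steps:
Y(H) = √(-3 + H)
k(E) = √(-3 + √2) (k(E) = √(√(-3 + 5) - 3) = √(√2 - 3) = √(-3 + √2))
√(-17 + k(-5*(0 - 1))) + 10*(2 + 7) = √(-17 + √(-3 + √2)) + 10*(2 + 7) = √(-17 + √(-3 + √2)) + 10*9 = √(-17 + √(-3 + √2)) + 90 = 90 + √(-17 + √(-3 + √2))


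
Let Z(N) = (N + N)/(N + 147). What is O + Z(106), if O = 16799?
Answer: 4250359/253 ≈ 16800.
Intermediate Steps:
Z(N) = 2*N/(147 + N) (Z(N) = (2*N)/(147 + N) = 2*N/(147 + N))
O + Z(106) = 16799 + 2*106/(147 + 106) = 16799 + 2*106/253 = 16799 + 2*106*(1/253) = 16799 + 212/253 = 4250359/253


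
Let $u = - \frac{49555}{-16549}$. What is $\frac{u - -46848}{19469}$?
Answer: $\frac{775337107}{322192481} \approx 2.4064$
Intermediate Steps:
$u = \frac{49555}{16549}$ ($u = \left(-49555\right) \left(- \frac{1}{16549}\right) = \frac{49555}{16549} \approx 2.9944$)
$\frac{u - -46848}{19469} = \frac{\frac{49555}{16549} - -46848}{19469} = \left(\frac{49555}{16549} + 46848\right) \frac{1}{19469} = \frac{775337107}{16549} \cdot \frac{1}{19469} = \frac{775337107}{322192481}$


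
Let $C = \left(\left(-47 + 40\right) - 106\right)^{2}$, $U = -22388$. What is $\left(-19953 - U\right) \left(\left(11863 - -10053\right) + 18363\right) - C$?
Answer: $98066596$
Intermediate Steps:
$C = 12769$ ($C = \left(-7 - 106\right)^{2} = \left(-113\right)^{2} = 12769$)
$\left(-19953 - U\right) \left(\left(11863 - -10053\right) + 18363\right) - C = \left(-19953 - -22388\right) \left(\left(11863 - -10053\right) + 18363\right) - 12769 = \left(-19953 + 22388\right) \left(\left(11863 + 10053\right) + 18363\right) - 12769 = 2435 \left(21916 + 18363\right) - 12769 = 2435 \cdot 40279 - 12769 = 98079365 - 12769 = 98066596$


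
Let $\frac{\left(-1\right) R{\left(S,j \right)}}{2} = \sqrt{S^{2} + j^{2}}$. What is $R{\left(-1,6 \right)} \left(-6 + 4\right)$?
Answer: $4 \sqrt{37} \approx 24.331$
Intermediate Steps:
$R{\left(S,j \right)} = - 2 \sqrt{S^{2} + j^{2}}$
$R{\left(-1,6 \right)} \left(-6 + 4\right) = - 2 \sqrt{\left(-1\right)^{2} + 6^{2}} \left(-6 + 4\right) = - 2 \sqrt{1 + 36} \left(-2\right) = - 2 \sqrt{37} \left(-2\right) = 4 \sqrt{37}$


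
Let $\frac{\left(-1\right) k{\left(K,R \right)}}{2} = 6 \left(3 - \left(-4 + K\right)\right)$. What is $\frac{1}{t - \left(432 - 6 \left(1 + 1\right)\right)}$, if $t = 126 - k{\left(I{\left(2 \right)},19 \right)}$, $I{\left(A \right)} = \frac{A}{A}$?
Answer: $- \frac{1}{222} \approx -0.0045045$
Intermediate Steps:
$I{\left(A \right)} = 1$
$k{\left(K,R \right)} = -84 + 12 K$ ($k{\left(K,R \right)} = - 2 \cdot 6 \left(3 - \left(-4 + K\right)\right) = - 2 \cdot 6 \left(7 - K\right) = - 2 \left(42 - 6 K\right) = -84 + 12 K$)
$t = 198$ ($t = 126 - \left(-84 + 12 \cdot 1\right) = 126 - \left(-84 + 12\right) = 126 - -72 = 126 + 72 = 198$)
$\frac{1}{t - \left(432 - 6 \left(1 + 1\right)\right)} = \frac{1}{198 - \left(432 - 6 \left(1 + 1\right)\right)} = \frac{1}{198 + \left(\left(-174 + 6 \cdot 2\right) - 258\right)} = \frac{1}{198 + \left(\left(-174 + 12\right) - 258\right)} = \frac{1}{198 - 420} = \frac{1}{-222} = - \frac{1}{222}$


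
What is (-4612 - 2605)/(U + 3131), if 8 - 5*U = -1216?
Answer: -36085/16879 ≈ -2.1379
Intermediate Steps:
U = 1224/5 (U = 8/5 - ⅕*(-1216) = 8/5 + 1216/5 = 1224/5 ≈ 244.80)
(-4612 - 2605)/(U + 3131) = (-4612 - 2605)/(1224/5 + 3131) = -7217/16879/5 = -7217*5/16879 = -36085/16879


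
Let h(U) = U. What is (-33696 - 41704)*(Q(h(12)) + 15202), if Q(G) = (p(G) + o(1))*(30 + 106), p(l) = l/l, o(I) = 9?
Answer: -1248774800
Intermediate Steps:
p(l) = 1
Q(G) = 1360 (Q(G) = (1 + 9)*(30 + 106) = 10*136 = 1360)
(-33696 - 41704)*(Q(h(12)) + 15202) = (-33696 - 41704)*(1360 + 15202) = -75400*16562 = -1248774800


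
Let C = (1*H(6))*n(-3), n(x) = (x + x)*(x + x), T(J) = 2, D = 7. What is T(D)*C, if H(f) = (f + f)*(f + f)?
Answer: 10368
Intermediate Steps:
n(x) = 4*x² (n(x) = (2*x)*(2*x) = 4*x²)
H(f) = 4*f² (H(f) = (2*f)*(2*f) = 4*f²)
C = 5184 (C = (1*(4*6²))*(4*(-3)²) = (1*(4*36))*(4*9) = (1*144)*36 = 144*36 = 5184)
T(D)*C = 2*5184 = 10368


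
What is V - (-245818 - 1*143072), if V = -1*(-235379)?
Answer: 624269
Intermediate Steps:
V = 235379
V - (-245818 - 1*143072) = 235379 - (-245818 - 1*143072) = 235379 - (-245818 - 143072) = 235379 - 1*(-388890) = 235379 + 388890 = 624269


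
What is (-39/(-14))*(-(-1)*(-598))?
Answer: -11661/7 ≈ -1665.9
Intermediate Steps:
(-39/(-14))*(-(-1)*(-598)) = (-39*(-1/14))*(-1*598) = (39/14)*(-598) = -11661/7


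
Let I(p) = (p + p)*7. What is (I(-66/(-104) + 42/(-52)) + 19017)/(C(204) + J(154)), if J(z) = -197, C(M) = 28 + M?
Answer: 494379/910 ≈ 543.27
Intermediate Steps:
I(p) = 14*p (I(p) = (2*p)*7 = 14*p)
(I(-66/(-104) + 42/(-52)) + 19017)/(C(204) + J(154)) = (14*(-66/(-104) + 42/(-52)) + 19017)/((28 + 204) - 197) = (14*(-66*(-1/104) + 42*(-1/52)) + 19017)/(232 - 197) = (14*(33/52 - 21/26) + 19017)/35 = (14*(-9/52) + 19017)*(1/35) = (-63/26 + 19017)*(1/35) = (494379/26)*(1/35) = 494379/910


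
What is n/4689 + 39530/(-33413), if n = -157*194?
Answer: -1203049324/156673557 ≈ -7.6787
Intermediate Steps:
n = -30458
n/4689 + 39530/(-33413) = -30458/4689 + 39530/(-33413) = -30458*1/4689 + 39530*(-1/33413) = -30458/4689 - 39530/33413 = -1203049324/156673557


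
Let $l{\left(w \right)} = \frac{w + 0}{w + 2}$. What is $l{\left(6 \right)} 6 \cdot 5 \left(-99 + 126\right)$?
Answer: $\frac{1215}{2} \approx 607.5$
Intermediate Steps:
$l{\left(w \right)} = \frac{w}{2 + w}$
$l{\left(6 \right)} 6 \cdot 5 \left(-99 + 126\right) = \frac{6}{2 + 6} \cdot 6 \cdot 5 \left(-99 + 126\right) = \frac{6}{8} \cdot 6 \cdot 5 \cdot 27 = 6 \cdot \frac{1}{8} \cdot 6 \cdot 5 \cdot 27 = \frac{3}{4} \cdot 6 \cdot 5 \cdot 27 = \frac{9}{2} \cdot 5 \cdot 27 = \frac{45}{2} \cdot 27 = \frac{1215}{2}$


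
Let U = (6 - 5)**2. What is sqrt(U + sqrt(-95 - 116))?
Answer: sqrt(1 + I*sqrt(211)) ≈ 2.7893 + 2.6039*I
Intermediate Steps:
U = 1 (U = 1**2 = 1)
sqrt(U + sqrt(-95 - 116)) = sqrt(1 + sqrt(-95 - 116)) = sqrt(1 + sqrt(-211)) = sqrt(1 + I*sqrt(211))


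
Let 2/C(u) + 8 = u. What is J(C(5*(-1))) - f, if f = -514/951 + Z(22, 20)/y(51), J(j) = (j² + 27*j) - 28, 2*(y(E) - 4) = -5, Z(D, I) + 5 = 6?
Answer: -1728070/53573 ≈ -32.256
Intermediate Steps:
Z(D, I) = 1 (Z(D, I) = -5 + 6 = 1)
C(u) = 2/(-8 + u)
y(E) = 3/2 (y(E) = 4 + (½)*(-5) = 4 - 5/2 = 3/2)
J(j) = -28 + j² + 27*j
f = 40/317 (f = -514/951 + 1/(3/2) = -514*1/951 + 1*(⅔) = -514/951 + ⅔ = 40/317 ≈ 0.12618)
J(C(5*(-1))) - f = (-28 + (2/(-8 + 5*(-1)))² + 27*(2/(-8 + 5*(-1)))) - 1*40/317 = (-28 + (2/(-8 - 5))² + 27*(2/(-8 - 5))) - 40/317 = (-28 + (2/(-13))² + 27*(2/(-13))) - 40/317 = (-28 + (2*(-1/13))² + 27*(2*(-1/13))) - 40/317 = (-28 + (-2/13)² + 27*(-2/13)) - 40/317 = (-28 + 4/169 - 54/13) - 40/317 = -5430/169 - 40/317 = -1728070/53573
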